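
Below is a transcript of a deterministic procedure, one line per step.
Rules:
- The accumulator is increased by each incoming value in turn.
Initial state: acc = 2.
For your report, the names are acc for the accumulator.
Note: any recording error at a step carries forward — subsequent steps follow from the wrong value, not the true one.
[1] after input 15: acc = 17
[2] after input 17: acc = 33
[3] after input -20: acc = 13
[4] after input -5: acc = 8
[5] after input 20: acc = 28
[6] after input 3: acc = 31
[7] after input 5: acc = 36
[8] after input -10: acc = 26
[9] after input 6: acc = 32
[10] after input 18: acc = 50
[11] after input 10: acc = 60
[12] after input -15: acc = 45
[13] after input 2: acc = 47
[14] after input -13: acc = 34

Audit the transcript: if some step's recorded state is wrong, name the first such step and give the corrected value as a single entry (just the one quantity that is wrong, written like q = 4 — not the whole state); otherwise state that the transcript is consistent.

1. acc = 2 + 15 = 17 (same as recorded)
2. acc = 17 + 17 = 34 (not what was recorded)
Step 2 is the first one off; corrected, acc = 34.

step 2, acc = 34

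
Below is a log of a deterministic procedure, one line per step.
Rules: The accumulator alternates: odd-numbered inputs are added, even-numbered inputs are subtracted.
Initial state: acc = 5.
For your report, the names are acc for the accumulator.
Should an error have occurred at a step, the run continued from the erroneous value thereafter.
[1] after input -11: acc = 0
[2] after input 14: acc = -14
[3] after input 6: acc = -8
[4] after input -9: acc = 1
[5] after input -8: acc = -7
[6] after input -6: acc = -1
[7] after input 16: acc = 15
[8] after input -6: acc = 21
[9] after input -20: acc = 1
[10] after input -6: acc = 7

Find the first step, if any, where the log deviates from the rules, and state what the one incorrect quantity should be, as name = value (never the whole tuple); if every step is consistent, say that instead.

Recomputing the run from the initial state:
step 1: acc = -6
step 2: acc = -20
step 3: acc = -14
step 4: acc = -5
step 5: acc = -13
step 6: acc = -7
step 7: acc = 9
step 8: acc = 15
step 9: acc = -5
step 10: acc = 1
The first disagreement with the log is at step 1, where the value should be acc = -6.

step 1, acc = -6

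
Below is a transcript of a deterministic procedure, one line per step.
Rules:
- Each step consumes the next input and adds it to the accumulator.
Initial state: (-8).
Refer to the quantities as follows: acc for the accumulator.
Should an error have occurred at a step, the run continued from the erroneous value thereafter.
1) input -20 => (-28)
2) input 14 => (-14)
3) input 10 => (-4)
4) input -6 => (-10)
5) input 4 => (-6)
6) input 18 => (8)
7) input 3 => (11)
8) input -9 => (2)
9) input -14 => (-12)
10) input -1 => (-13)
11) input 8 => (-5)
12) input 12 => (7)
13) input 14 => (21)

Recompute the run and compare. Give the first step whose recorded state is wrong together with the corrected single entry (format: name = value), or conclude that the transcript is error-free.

step 6, acc = 12

step 1: acc = -8 + -20 = -28 -> exactly as logged
step 2: acc = -28 + 14 = -14 -> in agreement
step 3: acc = -14 + 10 = -4 -> no discrepancy
step 4: acc = -4 + -6 = -10 -> verified
step 5: acc = -10 + 4 = -6 -> consistent with the transcript
step 6: acc = -6 + 18 = 12 -> the entry is off here
The earliest wrong entry is at step 6: it should read acc = 12.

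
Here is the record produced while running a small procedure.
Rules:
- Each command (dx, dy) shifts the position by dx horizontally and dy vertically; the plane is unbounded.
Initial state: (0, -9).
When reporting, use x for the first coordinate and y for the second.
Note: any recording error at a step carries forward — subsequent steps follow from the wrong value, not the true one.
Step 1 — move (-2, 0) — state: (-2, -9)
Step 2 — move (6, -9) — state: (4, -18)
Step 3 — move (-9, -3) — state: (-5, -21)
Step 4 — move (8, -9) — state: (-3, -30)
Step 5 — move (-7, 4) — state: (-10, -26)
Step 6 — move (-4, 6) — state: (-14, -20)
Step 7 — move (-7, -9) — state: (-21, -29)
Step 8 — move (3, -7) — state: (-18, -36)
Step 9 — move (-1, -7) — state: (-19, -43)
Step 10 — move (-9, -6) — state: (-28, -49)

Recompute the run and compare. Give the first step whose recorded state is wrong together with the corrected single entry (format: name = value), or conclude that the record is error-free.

Step 1: x = 0 + (-2) = -2, y = -9 + (0) = -9 — confirmed correct.
Step 2: x = -2 + (6) = 4, y = -9 + (-9) = -18 — no discrepancy.
Step 3: x = 4 + (-9) = -5, y = -18 + (-3) = -21 — in agreement.
Step 4: x = -5 + (8) = 3, y = -21 + (-9) = -30 — the entry is off here.
The audit stops at step 4: the recorded entry is wrong and should be x = 3.

step 4, x = 3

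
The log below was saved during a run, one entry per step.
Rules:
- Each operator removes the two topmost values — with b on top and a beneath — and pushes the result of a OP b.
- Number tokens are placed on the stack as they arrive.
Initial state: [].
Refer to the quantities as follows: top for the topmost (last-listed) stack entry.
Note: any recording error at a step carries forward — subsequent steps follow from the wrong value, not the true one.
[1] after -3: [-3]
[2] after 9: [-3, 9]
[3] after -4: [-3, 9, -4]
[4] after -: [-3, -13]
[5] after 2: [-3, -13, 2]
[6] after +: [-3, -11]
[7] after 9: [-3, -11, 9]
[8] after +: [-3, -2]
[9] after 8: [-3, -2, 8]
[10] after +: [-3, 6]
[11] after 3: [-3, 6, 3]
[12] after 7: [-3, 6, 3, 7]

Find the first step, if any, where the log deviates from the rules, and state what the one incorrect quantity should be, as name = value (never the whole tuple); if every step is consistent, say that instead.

Step 1: push -3: top = -3 — same as recorded.
Step 2: push 9: top = 9 — verified.
Step 3: push -4: top = -4 — checks out.
Step 4: 9 - -4 = 13 — first mismatch against the log.
So the first discrepancy is step 4, where the right value is top = 13.

step 4, top = 13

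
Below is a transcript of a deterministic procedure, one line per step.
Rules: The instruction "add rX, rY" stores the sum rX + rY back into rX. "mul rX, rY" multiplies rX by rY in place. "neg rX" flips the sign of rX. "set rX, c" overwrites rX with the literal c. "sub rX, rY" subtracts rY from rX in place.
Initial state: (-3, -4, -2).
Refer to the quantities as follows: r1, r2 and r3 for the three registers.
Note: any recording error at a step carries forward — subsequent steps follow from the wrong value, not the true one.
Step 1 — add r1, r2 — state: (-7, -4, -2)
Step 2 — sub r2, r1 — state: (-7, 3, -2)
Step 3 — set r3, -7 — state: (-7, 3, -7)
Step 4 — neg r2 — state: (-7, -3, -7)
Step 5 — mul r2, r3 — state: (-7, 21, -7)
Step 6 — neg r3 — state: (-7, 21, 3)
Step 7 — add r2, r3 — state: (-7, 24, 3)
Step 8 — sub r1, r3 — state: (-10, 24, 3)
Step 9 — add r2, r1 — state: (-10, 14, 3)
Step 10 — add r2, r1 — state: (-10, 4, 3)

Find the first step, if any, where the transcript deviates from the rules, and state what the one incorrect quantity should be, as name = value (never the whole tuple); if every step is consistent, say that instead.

Recomputing the run from the initial state:
step 1: r1 = -7, r2 = -4, r3 = -2
step 2: r1 = -7, r2 = 3, r3 = -2
step 3: r1 = -7, r2 = 3, r3 = -7
step 4: r1 = -7, r2 = -3, r3 = -7
step 5: r1 = -7, r2 = 21, r3 = -7
step 6: r1 = -7, r2 = 21, r3 = 7
step 7: r1 = -7, r2 = 28, r3 = 7
step 8: r1 = -14, r2 = 28, r3 = 7
step 9: r1 = -14, r2 = 14, r3 = 7
step 10: r1 = -14, r2 = 0, r3 = 7
The first disagreement with the transcript is at step 6, where the value should be r3 = 7.

step 6, r3 = 7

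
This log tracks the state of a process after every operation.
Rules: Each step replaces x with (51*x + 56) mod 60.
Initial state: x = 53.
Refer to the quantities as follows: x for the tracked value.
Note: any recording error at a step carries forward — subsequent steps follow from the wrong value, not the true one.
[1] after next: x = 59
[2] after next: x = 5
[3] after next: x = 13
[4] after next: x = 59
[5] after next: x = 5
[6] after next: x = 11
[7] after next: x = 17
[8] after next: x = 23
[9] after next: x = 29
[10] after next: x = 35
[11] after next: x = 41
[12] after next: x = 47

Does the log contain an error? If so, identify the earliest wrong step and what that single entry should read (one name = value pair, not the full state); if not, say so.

Recomputing the run from the initial state:
step 1: x = 59
step 2: x = 5
step 3: x = 11
step 4: x = 17
step 5: x = 23
step 6: x = 29
step 7: x = 35
step 8: x = 41
step 9: x = 47
step 10: x = 53
step 11: x = 59
step 12: x = 5
The first disagreement with the log is at step 3, where the value should be x = 11.

step 3, x = 11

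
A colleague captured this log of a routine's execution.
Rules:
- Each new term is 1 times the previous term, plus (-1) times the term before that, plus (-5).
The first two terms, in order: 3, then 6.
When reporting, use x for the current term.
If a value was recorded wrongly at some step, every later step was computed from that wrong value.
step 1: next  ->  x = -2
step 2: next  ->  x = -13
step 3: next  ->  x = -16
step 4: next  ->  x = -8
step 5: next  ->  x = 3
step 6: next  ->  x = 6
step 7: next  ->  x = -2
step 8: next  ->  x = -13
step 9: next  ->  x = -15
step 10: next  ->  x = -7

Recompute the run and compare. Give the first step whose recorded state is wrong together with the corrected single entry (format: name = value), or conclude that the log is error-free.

step 9, x = -16

step 1: x = 1*(6) + (-1)*(3) + (-5) = -2 -> in agreement
step 2: x = 1*(-2) + (-1)*(6) + (-5) = -13 -> matches
step 3: x = 1*(-13) + (-1)*(-2) + (-5) = -16 -> checks out
step 4: x = 1*(-16) + (-1)*(-13) + (-5) = -8 -> confirmed correct
step 5: x = 1*(-8) + (-1)*(-16) + (-5) = 3 -> verified
step 6: x = 1*(3) + (-1)*(-8) + (-5) = 6 -> checks out
step 7: x = 1*(6) + (-1)*(3) + (-5) = -2 -> no discrepancy
step 8: x = 1*(-2) + (-1)*(6) + (-5) = -13 -> agrees with the log
step 9: x = 1*(-13) + (-1)*(-2) + (-5) = -16 -> first mismatch against the log
So the first discrepancy is step 9, where the right value is x = -16.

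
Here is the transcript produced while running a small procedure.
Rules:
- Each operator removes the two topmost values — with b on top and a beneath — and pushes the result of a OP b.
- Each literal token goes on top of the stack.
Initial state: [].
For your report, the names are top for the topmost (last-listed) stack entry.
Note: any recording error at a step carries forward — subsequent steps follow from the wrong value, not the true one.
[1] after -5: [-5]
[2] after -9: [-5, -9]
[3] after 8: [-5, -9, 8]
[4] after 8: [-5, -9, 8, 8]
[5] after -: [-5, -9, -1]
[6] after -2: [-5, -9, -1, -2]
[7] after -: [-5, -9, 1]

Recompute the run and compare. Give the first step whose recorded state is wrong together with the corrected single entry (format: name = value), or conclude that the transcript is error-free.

step 5, top = 0

Step 1: push -5: top = -5 — verified.
Step 2: push -9: top = -9 — verified.
Step 3: push 8: top = 8 — in agreement.
Step 4: push 8: top = 8 — confirmed correct.
Step 5: 8 - 8 = 0 — a discrepancy with the transcript.
The audit stops at step 5: the recorded entry is wrong and should be top = 0.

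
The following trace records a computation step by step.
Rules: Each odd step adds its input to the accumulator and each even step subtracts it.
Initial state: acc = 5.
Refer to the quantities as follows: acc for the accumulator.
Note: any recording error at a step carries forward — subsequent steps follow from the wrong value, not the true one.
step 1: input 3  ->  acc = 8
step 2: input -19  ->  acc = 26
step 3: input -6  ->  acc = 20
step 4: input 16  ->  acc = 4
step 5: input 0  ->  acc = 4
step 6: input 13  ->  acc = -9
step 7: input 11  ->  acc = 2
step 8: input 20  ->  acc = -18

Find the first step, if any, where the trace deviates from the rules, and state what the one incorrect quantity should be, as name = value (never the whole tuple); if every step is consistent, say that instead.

step 2, acc = 27

Recomputing the run from the initial state:
step 1: acc = 8
step 2: acc = 27
step 3: acc = 21
step 4: acc = 5
step 5: acc = 5
step 6: acc = -8
step 7: acc = 3
step 8: acc = -17
The first disagreement with the trace is at step 2, where the value should be acc = 27.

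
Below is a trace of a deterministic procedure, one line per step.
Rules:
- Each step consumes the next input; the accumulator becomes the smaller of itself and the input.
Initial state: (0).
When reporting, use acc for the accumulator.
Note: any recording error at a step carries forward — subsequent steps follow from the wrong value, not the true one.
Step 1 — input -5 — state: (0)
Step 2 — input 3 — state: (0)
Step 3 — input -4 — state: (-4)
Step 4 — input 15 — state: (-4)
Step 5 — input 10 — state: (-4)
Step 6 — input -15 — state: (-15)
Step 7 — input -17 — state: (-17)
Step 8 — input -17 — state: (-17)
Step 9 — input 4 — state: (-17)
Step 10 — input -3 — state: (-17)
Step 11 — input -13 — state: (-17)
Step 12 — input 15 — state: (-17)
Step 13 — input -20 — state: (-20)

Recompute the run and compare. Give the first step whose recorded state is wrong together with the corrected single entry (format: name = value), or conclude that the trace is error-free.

Recomputing the run from the initial state:
step 1: acc = -5
step 2: acc = -5
step 3: acc = -5
step 4: acc = -5
step 5: acc = -5
step 6: acc = -15
step 7: acc = -17
step 8: acc = -17
step 9: acc = -17
step 10: acc = -17
step 11: acc = -17
step 12: acc = -17
step 13: acc = -20
The first disagreement with the trace is at step 1, where the value should be acc = -5.

step 1, acc = -5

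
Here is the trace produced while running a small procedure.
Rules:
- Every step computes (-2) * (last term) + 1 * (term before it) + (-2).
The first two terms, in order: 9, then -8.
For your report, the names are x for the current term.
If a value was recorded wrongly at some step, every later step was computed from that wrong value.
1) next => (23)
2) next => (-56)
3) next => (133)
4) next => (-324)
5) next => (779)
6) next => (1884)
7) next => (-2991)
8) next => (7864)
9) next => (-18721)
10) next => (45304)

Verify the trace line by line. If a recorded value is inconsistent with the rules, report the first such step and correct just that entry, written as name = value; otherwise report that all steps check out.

step 6, x = -1884

Recomputing the run from the initial state:
step 1: x = 23
step 2: x = -56
step 3: x = 133
step 4: x = -324
step 5: x = 779
step 6: x = -1884
step 7: x = 4545
step 8: x = -10976
step 9: x = 26495
step 10: x = -63968
The first disagreement with the trace is at step 6, where the value should be x = -1884.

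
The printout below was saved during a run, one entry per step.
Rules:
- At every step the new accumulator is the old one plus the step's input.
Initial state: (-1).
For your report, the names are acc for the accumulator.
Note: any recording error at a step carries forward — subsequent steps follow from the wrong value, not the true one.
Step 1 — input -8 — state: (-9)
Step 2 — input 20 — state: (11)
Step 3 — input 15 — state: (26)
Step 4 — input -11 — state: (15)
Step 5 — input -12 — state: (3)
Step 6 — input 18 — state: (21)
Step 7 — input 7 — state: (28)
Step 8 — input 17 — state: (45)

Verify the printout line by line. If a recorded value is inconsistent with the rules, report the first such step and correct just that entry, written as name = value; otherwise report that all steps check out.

Step 1: acc = -1 + -8 = -9 — confirmed correct.
Step 2: acc = -9 + 20 = 11 — checks out.
Step 3: acc = 11 + 15 = 26 — no discrepancy.
Step 4: acc = 26 + -11 = 15 — verified.
Step 5: acc = 15 + -12 = 3 — matches.
Step 6: acc = 3 + 18 = 21 — exactly as logged.
Step 7: acc = 21 + 7 = 28 — no discrepancy.
Step 8: acc = 28 + 17 = 45 — consistent with the printout.
All steps check out; nothing to correct.

no error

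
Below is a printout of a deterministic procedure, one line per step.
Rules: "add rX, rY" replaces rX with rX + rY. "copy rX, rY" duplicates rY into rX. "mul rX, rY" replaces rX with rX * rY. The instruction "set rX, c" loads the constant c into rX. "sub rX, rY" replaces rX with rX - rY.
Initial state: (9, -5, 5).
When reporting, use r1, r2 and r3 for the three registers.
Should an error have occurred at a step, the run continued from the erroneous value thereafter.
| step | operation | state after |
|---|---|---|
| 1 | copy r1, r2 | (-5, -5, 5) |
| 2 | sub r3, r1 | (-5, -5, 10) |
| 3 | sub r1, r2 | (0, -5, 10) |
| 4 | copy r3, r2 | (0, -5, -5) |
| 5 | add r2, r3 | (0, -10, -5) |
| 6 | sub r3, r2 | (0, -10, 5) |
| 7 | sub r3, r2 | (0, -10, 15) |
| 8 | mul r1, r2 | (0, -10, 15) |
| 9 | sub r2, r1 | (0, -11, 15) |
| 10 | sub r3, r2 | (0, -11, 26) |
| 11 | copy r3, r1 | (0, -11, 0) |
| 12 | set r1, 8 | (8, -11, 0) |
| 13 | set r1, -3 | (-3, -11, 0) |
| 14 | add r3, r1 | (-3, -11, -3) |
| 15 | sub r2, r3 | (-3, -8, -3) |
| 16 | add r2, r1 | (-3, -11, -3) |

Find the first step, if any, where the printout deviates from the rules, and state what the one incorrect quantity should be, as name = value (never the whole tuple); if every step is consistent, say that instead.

Recomputing the run from the initial state:
step 1: r1 = -5, r2 = -5, r3 = 5
step 2: r1 = -5, r2 = -5, r3 = 10
step 3: r1 = 0, r2 = -5, r3 = 10
step 4: r1 = 0, r2 = -5, r3 = -5
step 5: r1 = 0, r2 = -10, r3 = -5
step 6: r1 = 0, r2 = -10, r3 = 5
step 7: r1 = 0, r2 = -10, r3 = 15
step 8: r1 = 0, r2 = -10, r3 = 15
step 9: r1 = 0, r2 = -10, r3 = 15
step 10: r1 = 0, r2 = -10, r3 = 25
step 11: r1 = 0, r2 = -10, r3 = 0
step 12: r1 = 8, r2 = -10, r3 = 0
step 13: r1 = -3, r2 = -10, r3 = 0
step 14: r1 = -3, r2 = -10, r3 = -3
step 15: r1 = -3, r2 = -7, r3 = -3
step 16: r1 = -3, r2 = -10, r3 = -3
The first disagreement with the printout is at step 9, where the value should be r2 = -10.

step 9, r2 = -10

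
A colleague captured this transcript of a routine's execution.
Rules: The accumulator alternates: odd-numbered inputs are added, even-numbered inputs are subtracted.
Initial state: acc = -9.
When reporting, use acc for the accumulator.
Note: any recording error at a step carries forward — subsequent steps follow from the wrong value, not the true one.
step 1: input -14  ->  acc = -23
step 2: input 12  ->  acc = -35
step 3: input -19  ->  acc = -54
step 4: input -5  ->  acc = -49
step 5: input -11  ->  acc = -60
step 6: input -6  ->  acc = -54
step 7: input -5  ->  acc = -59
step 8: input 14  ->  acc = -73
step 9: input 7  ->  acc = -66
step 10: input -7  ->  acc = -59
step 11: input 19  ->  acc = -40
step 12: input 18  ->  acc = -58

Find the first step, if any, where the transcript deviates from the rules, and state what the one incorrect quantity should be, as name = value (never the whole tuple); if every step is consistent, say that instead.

no error

step 1: acc = -9 + -14 = -23 -> same as recorded
step 2: acc = -23 - 12 = -35 -> checks out
step 3: acc = -35 + -19 = -54 -> same as recorded
step 4: acc = -54 - -5 = -49 -> checks out
step 5: acc = -49 + -11 = -60 -> checks out
step 6: acc = -60 - -6 = -54 -> verified
step 7: acc = -54 + -5 = -59 -> verified
step 8: acc = -59 - 14 = -73 -> exactly as logged
step 9: acc = -73 + 7 = -66 -> matches
step 10: acc = -66 - -7 = -59 -> same as recorded
step 11: acc = -59 + 19 = -40 -> in agreement
step 12: acc = -40 - 18 = -58 -> checks out
The whole run recomputes cleanly — no discrepancies.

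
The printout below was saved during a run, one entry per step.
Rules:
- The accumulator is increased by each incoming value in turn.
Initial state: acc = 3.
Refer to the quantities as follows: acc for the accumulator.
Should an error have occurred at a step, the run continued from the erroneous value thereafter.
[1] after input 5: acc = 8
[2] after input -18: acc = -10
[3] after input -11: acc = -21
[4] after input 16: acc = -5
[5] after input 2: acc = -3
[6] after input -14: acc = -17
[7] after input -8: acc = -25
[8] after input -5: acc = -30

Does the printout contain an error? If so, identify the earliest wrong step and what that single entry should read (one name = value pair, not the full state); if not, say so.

Recomputing the run from the initial state:
step 1: acc = 8
step 2: acc = -10
step 3: acc = -21
step 4: acc = -5
step 5: acc = -3
step 6: acc = -17
step 7: acc = -25
step 8: acc = -30
This matches the printout at every step.

no error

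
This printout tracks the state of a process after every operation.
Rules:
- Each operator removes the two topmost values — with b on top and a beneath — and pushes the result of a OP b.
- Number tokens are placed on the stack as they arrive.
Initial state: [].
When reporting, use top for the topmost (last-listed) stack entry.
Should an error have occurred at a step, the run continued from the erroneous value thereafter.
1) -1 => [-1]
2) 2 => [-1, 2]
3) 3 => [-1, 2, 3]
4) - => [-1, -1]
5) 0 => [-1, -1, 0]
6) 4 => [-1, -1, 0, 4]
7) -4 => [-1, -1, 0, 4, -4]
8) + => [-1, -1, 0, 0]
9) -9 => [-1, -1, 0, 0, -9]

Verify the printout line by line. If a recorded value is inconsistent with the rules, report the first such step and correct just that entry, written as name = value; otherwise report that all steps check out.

Recomputing the run from the initial state:
step 1: [-1]
step 2: [-1, 2]
step 3: [-1, 2, 3]
step 4: [-1, -1]
step 5: [-1, -1, 0]
step 6: [-1, -1, 0, 4]
step 7: [-1, -1, 0, 4, -4]
step 8: [-1, -1, 0, 0]
step 9: [-1, -1, 0, 0, -9]
This matches the printout at every step.

no error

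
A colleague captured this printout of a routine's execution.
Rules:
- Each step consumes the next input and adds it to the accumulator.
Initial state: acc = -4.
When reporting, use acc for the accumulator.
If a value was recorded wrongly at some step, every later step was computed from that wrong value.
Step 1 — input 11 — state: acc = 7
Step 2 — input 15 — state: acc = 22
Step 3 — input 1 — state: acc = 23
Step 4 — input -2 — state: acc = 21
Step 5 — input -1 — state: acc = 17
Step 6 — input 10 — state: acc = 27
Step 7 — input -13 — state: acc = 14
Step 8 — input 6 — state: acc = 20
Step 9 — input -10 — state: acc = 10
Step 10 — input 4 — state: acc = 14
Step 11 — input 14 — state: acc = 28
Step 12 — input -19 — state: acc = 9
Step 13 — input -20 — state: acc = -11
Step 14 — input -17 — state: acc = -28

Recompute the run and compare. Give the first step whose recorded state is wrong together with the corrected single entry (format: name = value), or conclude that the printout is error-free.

step 5, acc = 20

step 1: acc = -4 + 11 = 7 -> no discrepancy
step 2: acc = 7 + 15 = 22 -> matches
step 3: acc = 22 + 1 = 23 -> matches
step 4: acc = 23 + -2 = 21 -> confirmed correct
step 5: acc = 21 + -1 = 20 -> this is not what the printout shows
The earliest wrong entry is at step 5: it should read acc = 20.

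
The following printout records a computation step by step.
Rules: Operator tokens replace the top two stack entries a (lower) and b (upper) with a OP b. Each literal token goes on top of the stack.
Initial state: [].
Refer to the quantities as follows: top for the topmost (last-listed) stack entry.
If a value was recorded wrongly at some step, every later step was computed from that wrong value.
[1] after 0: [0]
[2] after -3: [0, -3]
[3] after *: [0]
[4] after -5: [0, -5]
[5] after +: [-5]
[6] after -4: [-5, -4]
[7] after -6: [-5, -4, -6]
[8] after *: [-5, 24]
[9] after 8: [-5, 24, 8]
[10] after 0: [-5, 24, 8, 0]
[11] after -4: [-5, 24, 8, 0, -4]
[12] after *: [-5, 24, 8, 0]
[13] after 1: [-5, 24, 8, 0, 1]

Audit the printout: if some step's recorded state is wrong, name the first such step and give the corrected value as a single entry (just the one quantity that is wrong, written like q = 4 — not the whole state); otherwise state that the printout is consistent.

step 1: push 0: top = 0 -> verified
step 2: push -3: top = -3 -> verified
step 3: 0 * -3 = 0 -> verified
step 4: push -5: top = -5 -> confirmed correct
step 5: 0 + -5 = -5 -> confirmed correct
step 6: push -4: top = -4 -> exactly as logged
step 7: push -6: top = -6 -> in agreement
step 8: -4 * -6 = 24 -> agrees with the printout
step 9: push 8: top = 8 -> consistent with the printout
step 10: push 0: top = 0 -> checks out
step 11: push -4: top = -4 -> in agreement
step 12: 0 * -4 = 0 -> agrees with the printout
step 13: push 1: top = 1 -> consistent with the printout
All entries verified; no error found.

no error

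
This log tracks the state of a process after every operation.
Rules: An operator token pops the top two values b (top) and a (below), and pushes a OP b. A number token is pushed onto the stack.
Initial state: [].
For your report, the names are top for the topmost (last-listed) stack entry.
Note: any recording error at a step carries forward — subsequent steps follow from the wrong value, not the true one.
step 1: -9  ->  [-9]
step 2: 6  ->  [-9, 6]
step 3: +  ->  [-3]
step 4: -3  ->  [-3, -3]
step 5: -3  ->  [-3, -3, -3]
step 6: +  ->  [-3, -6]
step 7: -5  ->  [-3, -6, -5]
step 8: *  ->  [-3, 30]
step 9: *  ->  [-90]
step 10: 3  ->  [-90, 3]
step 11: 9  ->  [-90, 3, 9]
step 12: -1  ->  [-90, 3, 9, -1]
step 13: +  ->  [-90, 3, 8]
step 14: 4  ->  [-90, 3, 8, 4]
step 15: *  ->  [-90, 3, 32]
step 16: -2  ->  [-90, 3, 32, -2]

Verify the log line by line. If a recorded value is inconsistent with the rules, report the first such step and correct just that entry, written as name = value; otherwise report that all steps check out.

Step 1: push -9: top = -9 — no discrepancy.
Step 2: push 6: top = 6 — verified.
Step 3: -9 + 6 = -3 — confirmed correct.
Step 4: push -3: top = -3 — confirmed correct.
Step 5: push -3: top = -3 — consistent with the log.
Step 6: -3 + -3 = -6 — consistent with the log.
Step 7: push -5: top = -5 — checks out.
Step 8: -6 * -5 = 30 — verified.
Step 9: -3 * 30 = -90 — in agreement.
Step 10: push 3: top = 3 — exactly as logged.
Step 11: push 9: top = 9 — same as recorded.
Step 12: push -1: top = -1 — checks out.
Step 13: 9 + -1 = 8 — same as recorded.
Step 14: push 4: top = 4 — same as recorded.
Step 15: 8 * 4 = 32 — same as recorded.
Step 16: push -2: top = -2 — same as recorded.
No step deviates from the rules.

no error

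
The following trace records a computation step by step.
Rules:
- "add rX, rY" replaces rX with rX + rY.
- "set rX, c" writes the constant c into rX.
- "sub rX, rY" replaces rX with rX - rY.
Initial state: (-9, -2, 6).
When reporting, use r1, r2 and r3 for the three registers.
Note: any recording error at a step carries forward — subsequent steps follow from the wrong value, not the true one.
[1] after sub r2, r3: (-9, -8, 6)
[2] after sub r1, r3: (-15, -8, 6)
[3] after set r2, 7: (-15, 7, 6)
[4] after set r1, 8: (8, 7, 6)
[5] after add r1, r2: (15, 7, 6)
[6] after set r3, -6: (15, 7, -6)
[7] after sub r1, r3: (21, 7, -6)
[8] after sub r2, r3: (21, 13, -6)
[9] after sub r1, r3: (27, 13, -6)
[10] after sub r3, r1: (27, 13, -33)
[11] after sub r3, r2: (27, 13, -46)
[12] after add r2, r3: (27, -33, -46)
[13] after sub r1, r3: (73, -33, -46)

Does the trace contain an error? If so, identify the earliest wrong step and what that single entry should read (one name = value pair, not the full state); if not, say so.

Step 1: r2 = -2 - 6 = -8 — agrees with the trace.
Step 2: r1 = -9 - 6 = -15 — exactly as logged.
Step 3: r2 = 7 — matches.
Step 4: r1 = 8 — confirmed correct.
Step 5: r1 = 8 + 7 = 15 — consistent with the trace.
Step 6: r3 = -6 — confirmed correct.
Step 7: r1 = 15 - -6 = 21 — confirmed correct.
Step 8: r2 = 7 - -6 = 13 — in agreement.
Step 9: r1 = 21 - -6 = 27 — in agreement.
Step 10: r3 = -6 - 27 = -33 — confirmed correct.
Step 11: r3 = -33 - 13 = -46 — no discrepancy.
Step 12: r2 = 13 + -46 = -33 — same as recorded.
Step 13: r1 = 27 - -46 = 73 — same as recorded.
No step deviates from the rules.

no error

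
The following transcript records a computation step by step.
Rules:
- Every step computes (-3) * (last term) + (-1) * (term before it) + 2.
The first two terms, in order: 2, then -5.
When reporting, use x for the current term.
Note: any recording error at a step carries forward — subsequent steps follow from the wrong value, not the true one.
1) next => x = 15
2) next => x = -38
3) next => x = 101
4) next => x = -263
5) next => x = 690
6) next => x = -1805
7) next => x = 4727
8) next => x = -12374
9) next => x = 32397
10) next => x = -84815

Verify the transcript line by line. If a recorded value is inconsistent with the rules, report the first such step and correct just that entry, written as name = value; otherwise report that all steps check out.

Step 1: x = -3*(-5) + (-1)*(2) + (2) = 15 — exactly as logged.
Step 2: x = -3*(15) + (-1)*(-5) + (2) = -38 — checks out.
Step 3: x = -3*(-38) + (-1)*(15) + (2) = 101 — consistent with the transcript.
Step 4: x = -3*(101) + (-1)*(-38) + (2) = -263 — no discrepancy.
Step 5: x = -3*(-263) + (-1)*(101) + (2) = 690 — checks out.
Step 6: x = -3*(690) + (-1)*(-263) + (2) = -1805 — matches.
Step 7: x = -3*(-1805) + (-1)*(690) + (2) = 4727 — exactly as logged.
Step 8: x = -3*(4727) + (-1)*(-1805) + (2) = -12374 — in agreement.
Step 9: x = -3*(-12374) + (-1)*(4727) + (2) = 32397 — same as recorded.
Step 10: x = -3*(32397) + (-1)*(-12374) + (2) = -84815 — in agreement.
Every step is consistent.

no error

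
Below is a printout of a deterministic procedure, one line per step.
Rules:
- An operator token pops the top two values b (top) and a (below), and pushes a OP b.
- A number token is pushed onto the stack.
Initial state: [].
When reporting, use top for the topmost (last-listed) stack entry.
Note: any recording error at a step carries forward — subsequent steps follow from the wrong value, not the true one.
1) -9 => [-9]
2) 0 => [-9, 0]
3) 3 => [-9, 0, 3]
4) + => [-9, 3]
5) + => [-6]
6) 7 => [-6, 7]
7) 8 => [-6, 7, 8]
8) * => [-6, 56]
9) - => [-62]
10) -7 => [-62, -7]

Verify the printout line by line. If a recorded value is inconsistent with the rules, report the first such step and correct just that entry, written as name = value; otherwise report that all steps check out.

Step 1: push -9: top = -9 — checks out.
Step 2: push 0: top = 0 — confirmed correct.
Step 3: push 3: top = 3 — exactly as logged.
Step 4: 0 + 3 = 3 — confirmed correct.
Step 5: -9 + 3 = -6 — consistent with the printout.
Step 6: push 7: top = 7 — agrees with the printout.
Step 7: push 8: top = 8 — no discrepancy.
Step 8: 7 * 8 = 56 — in agreement.
Step 9: -6 - 56 = -62 — consistent with the printout.
Step 10: push -7: top = -7 — consistent with the printout.
No step deviates from the rules.

no error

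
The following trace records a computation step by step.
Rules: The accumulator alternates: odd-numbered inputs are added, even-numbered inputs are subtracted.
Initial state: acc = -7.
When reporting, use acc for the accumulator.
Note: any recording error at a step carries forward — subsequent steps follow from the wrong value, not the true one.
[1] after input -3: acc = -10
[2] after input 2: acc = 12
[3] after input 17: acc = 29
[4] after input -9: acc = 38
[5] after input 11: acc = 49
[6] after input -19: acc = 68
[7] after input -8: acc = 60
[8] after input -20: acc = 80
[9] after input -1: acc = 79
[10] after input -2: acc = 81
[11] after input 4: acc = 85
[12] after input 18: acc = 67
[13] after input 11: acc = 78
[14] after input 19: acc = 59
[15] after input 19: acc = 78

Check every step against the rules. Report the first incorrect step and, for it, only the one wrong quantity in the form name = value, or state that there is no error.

step 2, acc = -12

Recomputing the run from the initial state:
step 1: acc = -10
step 2: acc = -12
step 3: acc = 5
step 4: acc = 14
step 5: acc = 25
step 6: acc = 44
step 7: acc = 36
step 8: acc = 56
step 9: acc = 55
step 10: acc = 57
step 11: acc = 61
step 12: acc = 43
step 13: acc = 54
step 14: acc = 35
step 15: acc = 54
The first disagreement with the trace is at step 2, where the value should be acc = -12.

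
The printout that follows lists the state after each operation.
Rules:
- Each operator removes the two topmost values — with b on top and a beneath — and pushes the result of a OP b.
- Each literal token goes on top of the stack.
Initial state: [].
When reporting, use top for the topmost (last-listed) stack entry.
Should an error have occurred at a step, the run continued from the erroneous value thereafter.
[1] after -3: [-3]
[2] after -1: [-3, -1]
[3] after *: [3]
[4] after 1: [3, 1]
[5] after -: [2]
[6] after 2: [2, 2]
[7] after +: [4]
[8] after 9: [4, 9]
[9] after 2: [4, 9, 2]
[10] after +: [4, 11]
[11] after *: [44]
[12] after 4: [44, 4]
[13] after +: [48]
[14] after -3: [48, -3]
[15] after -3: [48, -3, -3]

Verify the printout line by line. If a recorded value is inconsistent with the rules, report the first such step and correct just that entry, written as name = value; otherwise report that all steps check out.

no error

Recomputing the run from the initial state:
step 1: [-3]
step 2: [-3, -1]
step 3: [3]
step 4: [3, 1]
step 5: [2]
step 6: [2, 2]
step 7: [4]
step 8: [4, 9]
step 9: [4, 9, 2]
step 10: [4, 11]
step 11: [44]
step 12: [44, 4]
step 13: [48]
step 14: [48, -3]
step 15: [48, -3, -3]
This matches the printout at every step.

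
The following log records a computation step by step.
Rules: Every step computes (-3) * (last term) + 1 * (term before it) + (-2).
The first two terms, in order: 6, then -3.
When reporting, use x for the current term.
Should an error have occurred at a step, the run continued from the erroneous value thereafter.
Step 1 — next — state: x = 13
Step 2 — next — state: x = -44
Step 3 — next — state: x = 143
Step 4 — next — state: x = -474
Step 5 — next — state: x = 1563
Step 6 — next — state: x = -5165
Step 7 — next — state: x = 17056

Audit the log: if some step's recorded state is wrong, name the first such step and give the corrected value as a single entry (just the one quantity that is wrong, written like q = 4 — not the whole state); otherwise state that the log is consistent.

step 4, x = -475

Recomputing the run from the initial state:
step 1: x = 13
step 2: x = -44
step 3: x = 143
step 4: x = -475
step 5: x = 1566
step 6: x = -5175
step 7: x = 17089
The first disagreement with the log is at step 4, where the value should be x = -475.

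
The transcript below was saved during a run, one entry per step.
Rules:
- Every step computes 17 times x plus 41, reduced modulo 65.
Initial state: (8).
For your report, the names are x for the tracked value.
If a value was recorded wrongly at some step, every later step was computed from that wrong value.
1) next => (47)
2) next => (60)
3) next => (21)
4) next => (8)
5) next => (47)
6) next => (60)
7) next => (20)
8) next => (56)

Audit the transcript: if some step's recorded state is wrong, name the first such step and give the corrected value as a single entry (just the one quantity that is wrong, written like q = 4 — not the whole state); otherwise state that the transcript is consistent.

step 1: x = (17*8 + 41) mod 65 = 47 -> confirmed correct
step 2: x = (17*47 + 41) mod 65 = 60 -> same as recorded
step 3: x = (17*60 + 41) mod 65 = 21 -> consistent with the transcript
step 4: x = (17*21 + 41) mod 65 = 8 -> confirmed correct
step 5: x = (17*8 + 41) mod 65 = 47 -> exactly as logged
step 6: x = (17*47 + 41) mod 65 = 60 -> checks out
step 7: x = (17*60 + 41) mod 65 = 21 -> the recorded entry deviates here
First incorrect step: 7; the correct value is x = 21.

step 7, x = 21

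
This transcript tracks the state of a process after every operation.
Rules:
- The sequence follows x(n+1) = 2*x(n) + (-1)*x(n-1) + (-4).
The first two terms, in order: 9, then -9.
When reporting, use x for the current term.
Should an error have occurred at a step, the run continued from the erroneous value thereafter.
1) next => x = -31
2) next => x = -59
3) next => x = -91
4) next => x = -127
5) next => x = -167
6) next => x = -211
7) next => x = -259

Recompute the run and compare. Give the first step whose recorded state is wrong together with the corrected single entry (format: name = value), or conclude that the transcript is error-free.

step 2, x = -57

Step 1: x = 2*(-9) + (-1)*(9) + (-4) = -31 — confirmed correct.
Step 2: x = 2*(-31) + (-1)*(-9) + (-4) = -57 — the recorded entry deviates here.
The audit stops at step 2: the recorded entry is wrong and should be x = -57.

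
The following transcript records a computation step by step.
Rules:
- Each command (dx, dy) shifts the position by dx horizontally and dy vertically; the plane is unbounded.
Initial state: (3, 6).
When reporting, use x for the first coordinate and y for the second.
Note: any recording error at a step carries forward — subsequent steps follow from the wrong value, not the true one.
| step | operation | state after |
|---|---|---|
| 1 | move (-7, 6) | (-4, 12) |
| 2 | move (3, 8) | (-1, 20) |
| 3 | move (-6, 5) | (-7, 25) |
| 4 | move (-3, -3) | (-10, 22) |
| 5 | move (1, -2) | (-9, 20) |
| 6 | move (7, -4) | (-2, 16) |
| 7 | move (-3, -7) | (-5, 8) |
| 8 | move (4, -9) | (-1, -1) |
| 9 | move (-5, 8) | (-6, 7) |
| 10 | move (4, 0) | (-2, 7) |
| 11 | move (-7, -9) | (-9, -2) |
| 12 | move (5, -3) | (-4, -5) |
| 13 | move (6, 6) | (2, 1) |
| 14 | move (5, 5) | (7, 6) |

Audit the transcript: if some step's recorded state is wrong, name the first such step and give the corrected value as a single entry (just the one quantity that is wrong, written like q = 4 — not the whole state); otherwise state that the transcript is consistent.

Step 1: x = 3 + (-7) = -4, y = 6 + (6) = 12 — agrees with the transcript.
Step 2: x = -4 + (3) = -1, y = 12 + (8) = 20 — matches.
Step 3: x = -1 + (-6) = -7, y = 20 + (5) = 25 — exactly as logged.
Step 4: x = -7 + (-3) = -10, y = 25 + (-3) = 22 — matches.
Step 5: x = -10 + (1) = -9, y = 22 + (-2) = 20 — confirmed correct.
Step 6: x = -9 + (7) = -2, y = 20 + (-4) = 16 — matches.
Step 7: x = -2 + (-3) = -5, y = 16 + (-7) = 9 — the transcript has a different value.
The earliest wrong entry is at step 7: it should read y = 9.

step 7, y = 9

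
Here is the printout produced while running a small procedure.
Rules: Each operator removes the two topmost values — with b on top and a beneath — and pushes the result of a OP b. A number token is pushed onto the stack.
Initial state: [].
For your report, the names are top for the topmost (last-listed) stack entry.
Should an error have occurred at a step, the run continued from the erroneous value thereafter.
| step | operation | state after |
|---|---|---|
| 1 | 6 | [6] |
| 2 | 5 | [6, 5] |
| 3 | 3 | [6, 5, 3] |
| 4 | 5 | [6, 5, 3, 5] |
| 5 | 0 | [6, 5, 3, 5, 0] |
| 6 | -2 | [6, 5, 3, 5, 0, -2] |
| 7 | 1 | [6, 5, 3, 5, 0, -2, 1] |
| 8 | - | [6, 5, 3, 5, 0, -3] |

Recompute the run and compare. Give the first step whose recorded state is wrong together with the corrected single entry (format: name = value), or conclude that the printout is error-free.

no error

1. push 6: top = 6 (checks out)
2. push 5: top = 5 (confirmed correct)
3. push 3: top = 3 (in agreement)
4. push 5: top = 5 (agrees with the printout)
5. push 0: top = 0 (checks out)
6. push -2: top = -2 (verified)
7. push 1: top = 1 (confirmed correct)
8. -2 - 1 = -3 (confirmed correct)
All steps check out; nothing to correct.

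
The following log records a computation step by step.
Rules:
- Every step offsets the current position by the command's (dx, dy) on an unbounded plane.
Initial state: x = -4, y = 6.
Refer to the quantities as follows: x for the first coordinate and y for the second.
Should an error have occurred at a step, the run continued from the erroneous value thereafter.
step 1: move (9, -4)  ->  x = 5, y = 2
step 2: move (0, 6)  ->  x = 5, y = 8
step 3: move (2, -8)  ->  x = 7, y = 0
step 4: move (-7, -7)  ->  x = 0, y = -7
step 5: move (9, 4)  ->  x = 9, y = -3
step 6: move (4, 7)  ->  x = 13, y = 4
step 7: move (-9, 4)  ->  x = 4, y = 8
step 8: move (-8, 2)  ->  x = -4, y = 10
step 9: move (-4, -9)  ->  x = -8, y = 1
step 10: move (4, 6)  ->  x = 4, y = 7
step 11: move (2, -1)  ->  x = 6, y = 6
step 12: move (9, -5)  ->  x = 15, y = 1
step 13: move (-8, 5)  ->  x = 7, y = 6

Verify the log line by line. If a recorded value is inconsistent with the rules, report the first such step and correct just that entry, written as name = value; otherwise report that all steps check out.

step 1: x = -4 + (9) = 5, y = 6 + (-4) = 2 -> exactly as logged
step 2: x = 5 + (0) = 5, y = 2 + (6) = 8 -> in agreement
step 3: x = 5 + (2) = 7, y = 8 + (-8) = 0 -> same as recorded
step 4: x = 7 + (-7) = 0, y = 0 + (-7) = -7 -> matches
step 5: x = 0 + (9) = 9, y = -7 + (4) = -3 -> matches
step 6: x = 9 + (4) = 13, y = -3 + (7) = 4 -> exactly as logged
step 7: x = 13 + (-9) = 4, y = 4 + (4) = 8 -> no discrepancy
step 8: x = 4 + (-8) = -4, y = 8 + (2) = 10 -> checks out
step 9: x = -4 + (-4) = -8, y = 10 + (-9) = 1 -> consistent with the log
step 10: x = -8 + (4) = -4, y = 1 + (6) = 7 -> a discrepancy with the log
That makes step 10 the first incorrect line — x = -4 is what it should show.

step 10, x = -4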